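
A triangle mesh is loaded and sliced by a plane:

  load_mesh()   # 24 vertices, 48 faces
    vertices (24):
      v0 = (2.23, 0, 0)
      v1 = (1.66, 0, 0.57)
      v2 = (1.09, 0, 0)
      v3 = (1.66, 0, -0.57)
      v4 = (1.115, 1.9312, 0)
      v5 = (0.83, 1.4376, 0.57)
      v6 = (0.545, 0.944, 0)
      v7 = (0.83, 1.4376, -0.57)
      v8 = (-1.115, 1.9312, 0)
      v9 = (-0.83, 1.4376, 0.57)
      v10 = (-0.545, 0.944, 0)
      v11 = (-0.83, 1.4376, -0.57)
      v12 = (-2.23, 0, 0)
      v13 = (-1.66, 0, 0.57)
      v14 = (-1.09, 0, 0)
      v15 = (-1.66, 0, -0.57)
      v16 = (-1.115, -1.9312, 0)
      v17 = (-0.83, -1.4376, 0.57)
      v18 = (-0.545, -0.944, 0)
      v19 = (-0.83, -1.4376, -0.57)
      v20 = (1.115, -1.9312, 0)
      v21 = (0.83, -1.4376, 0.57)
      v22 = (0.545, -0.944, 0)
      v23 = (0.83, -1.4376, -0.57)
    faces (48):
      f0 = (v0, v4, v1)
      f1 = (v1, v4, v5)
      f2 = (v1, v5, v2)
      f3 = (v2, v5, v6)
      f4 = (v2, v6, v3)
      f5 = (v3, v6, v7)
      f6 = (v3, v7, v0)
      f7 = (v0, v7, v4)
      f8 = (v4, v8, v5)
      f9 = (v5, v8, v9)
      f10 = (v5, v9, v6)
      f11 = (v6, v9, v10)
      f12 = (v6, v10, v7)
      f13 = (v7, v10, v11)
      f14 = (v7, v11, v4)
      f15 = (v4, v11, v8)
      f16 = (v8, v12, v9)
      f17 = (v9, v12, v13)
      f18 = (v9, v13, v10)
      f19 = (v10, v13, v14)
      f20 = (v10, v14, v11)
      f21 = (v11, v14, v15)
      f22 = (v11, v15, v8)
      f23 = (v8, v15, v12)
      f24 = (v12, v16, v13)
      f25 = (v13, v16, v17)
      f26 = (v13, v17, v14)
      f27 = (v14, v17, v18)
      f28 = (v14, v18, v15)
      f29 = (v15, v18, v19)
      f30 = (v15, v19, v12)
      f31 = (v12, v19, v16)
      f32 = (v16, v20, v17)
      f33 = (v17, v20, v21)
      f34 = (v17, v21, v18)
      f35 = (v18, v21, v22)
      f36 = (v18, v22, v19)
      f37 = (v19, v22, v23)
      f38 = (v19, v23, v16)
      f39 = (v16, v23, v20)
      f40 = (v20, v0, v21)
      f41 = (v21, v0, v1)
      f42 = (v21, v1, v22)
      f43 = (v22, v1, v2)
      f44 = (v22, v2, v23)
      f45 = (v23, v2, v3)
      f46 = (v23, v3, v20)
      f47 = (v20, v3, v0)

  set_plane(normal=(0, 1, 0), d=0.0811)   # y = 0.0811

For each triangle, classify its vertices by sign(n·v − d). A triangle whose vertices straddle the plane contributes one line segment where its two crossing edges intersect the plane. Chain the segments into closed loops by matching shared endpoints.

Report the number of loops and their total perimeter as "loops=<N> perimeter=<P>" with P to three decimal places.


loops=2 perimeter=6.449

Straddling triangles (16 of 48):
  (v0,v4,v1) [-+-] → (2.18318, 0.0811, 0)–(1.63711, 0.0811, 0.546063)  len=0.7722
  (v1,v4,v5) [-++] → (1.63711, 0.0811, 0.546063)–(1.61318, 0.0811, 0.57)  len=0.0339
  (v1,v5,v2) [-+-] → (1.61318, 0.0811, 0.57)–(1.07533, 0.0811, 0.0321557)  len=0.7606
  (v2,v5,v6) [-++] → (1.07533, 0.0811, 0.0321557)–(1.04318, 0.0811, 0)  len=0.0455
  (v2,v6,v3) [-+-] → (1.04318, 0.0811, 0)–(1.56421, 0.0811, -0.521031)  len=0.7368
  (v3,v6,v7) [-++] → (1.56421, 0.0811, -0.521031)–(1.61318, 0.0811, -0.57)  len=0.0693
  (v3,v7,v0) [-+-] → (1.61318, 0.0811, -0.57)–(2.15102, 0.0811, -0.0321557)  len=0.7606
  (v0,v7,v4) [-++] → (2.15102, 0.0811, -0.0321557)–(2.18318, 0.0811, 0)  len=0.0455
  (v8,v12,v9) [+-+] → (-2.18318, 0.0811, 0)–(-2.15102, 0.0811, 0.0321557)  len=0.0455
  (v9,v12,v13) [+--] → (-2.15102, 0.0811, 0.0321557)–(-1.61318, 0.0811, 0.57)  len=0.7606
  (v9,v13,v10) [+-+] → (-1.61318, 0.0811, 0.57)–(-1.56421, 0.0811, 0.521031)  len=0.0693
  (v10,v13,v14) [+--] → (-1.56421, 0.0811, 0.521031)–(-1.04318, 0.0811, 0)  len=0.7368
  (v10,v14,v11) [+-+] → (-1.04318, 0.0811, 0)–(-1.07533, 0.0811, -0.0321557)  len=0.0455
  (v11,v14,v15) [+--] → (-1.07533, 0.0811, -0.0321557)–(-1.61318, 0.0811, -0.57)  len=0.7606
  (v11,v15,v8) [+-+] → (-1.61318, 0.0811, -0.57)–(-1.63711, 0.0811, -0.546063)  len=0.0339
  (v8,v15,v12) [+--] → (-1.63711, 0.0811, -0.546063)–(-2.18318, 0.0811, 0)  len=0.7722

Chained into 2 loop(s):
  loop 1: 8 segments, perimeter = 3.2244
  loop 2: 8 segments, perimeter = 3.2244
Total perimeter = 6.449


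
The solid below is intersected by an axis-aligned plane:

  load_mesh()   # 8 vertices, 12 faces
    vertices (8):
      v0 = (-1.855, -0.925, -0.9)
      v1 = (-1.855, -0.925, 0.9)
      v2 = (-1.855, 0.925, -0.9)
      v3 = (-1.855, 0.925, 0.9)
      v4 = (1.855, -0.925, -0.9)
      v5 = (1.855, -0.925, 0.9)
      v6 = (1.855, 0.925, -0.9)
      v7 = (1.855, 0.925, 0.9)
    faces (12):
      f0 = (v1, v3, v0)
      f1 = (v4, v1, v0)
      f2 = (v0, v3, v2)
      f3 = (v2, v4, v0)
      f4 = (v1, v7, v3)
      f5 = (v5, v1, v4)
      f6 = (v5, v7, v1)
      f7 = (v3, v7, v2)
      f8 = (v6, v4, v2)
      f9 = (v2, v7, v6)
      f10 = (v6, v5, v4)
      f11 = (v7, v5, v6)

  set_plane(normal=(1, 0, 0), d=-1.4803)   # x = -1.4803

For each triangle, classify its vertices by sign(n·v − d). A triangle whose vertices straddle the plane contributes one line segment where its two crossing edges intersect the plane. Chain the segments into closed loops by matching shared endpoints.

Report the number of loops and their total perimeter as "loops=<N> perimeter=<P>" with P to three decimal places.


loops=1 perimeter=7.300

Straddling triangles (8 of 12):
  (v4,v1,v0) [+--] → (-1.4803, -0.925, 0.718205)–(-1.4803, -0.925, -0.9)  len=1.6182
  (v2,v4,v0) [-+-] → (-1.4803, 0.738155, -0.9)–(-1.4803, -0.925, -0.9)  len=1.6632
  (v1,v7,v3) [-+-] → (-1.4803, -0.738155, 0.9)–(-1.4803, 0.925, 0.9)  len=1.6632
  (v5,v1,v4) [+-+] → (-1.4803, -0.925, 0.9)–(-1.4803, -0.925, 0.718205)  len=0.1818
  (v5,v7,v1) [++-] → (-1.4803, -0.738155, 0.9)–(-1.4803, -0.925, 0.9)  len=0.1868
  (v3,v7,v2) [-+-] → (-1.4803, 0.925, 0.9)–(-1.4803, 0.925, -0.718205)  len=1.6182
  (v6,v4,v2) [++-] → (-1.4803, 0.738155, -0.9)–(-1.4803, 0.925, -0.9)  len=0.1868
  (v2,v7,v6) [-++] → (-1.4803, 0.925, -0.718205)–(-1.4803, 0.925, -0.9)  len=0.1818

Chained into 1 loop(s):
  loop 1: 8 segments, perimeter = 7.3000
Total perimeter = 7.300


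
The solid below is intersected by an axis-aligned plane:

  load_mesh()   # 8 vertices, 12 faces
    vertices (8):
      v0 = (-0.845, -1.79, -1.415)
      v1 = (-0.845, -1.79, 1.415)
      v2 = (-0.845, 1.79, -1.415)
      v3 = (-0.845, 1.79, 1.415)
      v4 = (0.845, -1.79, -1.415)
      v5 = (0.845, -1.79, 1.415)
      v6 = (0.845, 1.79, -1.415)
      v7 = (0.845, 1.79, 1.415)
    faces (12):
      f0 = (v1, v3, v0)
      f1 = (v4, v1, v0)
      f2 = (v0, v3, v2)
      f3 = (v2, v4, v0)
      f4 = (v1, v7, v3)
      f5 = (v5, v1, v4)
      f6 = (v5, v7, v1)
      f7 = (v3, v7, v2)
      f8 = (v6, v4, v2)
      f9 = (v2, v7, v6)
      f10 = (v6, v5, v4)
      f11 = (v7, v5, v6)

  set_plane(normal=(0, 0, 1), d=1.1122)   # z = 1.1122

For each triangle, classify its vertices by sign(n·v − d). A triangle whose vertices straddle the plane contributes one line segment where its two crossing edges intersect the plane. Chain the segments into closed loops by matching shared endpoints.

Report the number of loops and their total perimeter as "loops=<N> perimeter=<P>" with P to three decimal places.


Straddling triangles (8 of 12):
  (v1,v3,v0) [++-] → (-0.845, 1.40695, 1.1122)–(-0.845, -1.79, 1.1122)  len=3.1970
  (v4,v1,v0) [-+-] → (-0.664176, -1.79, 1.1122)–(-0.845, -1.79, 1.1122)  len=0.1808
  (v0,v3,v2) [-+-] → (-0.845, 1.40695, 1.1122)–(-0.845, 1.79, 1.1122)  len=0.3830
  (v5,v1,v4) [++-] → (-0.664176, -1.79, 1.1122)–(0.845, -1.79, 1.1122)  len=1.5092
  (v3,v7,v2) [++-] → (0.664176, 1.79, 1.1122)–(-0.845, 1.79, 1.1122)  len=1.5092
  (v2,v7,v6) [-+-] → (0.664176, 1.79, 1.1122)–(0.845, 1.79, 1.1122)  len=0.1808
  (v6,v5,v4) [-+-] → (0.845, -1.40695, 1.1122)–(0.845, -1.79, 1.1122)  len=0.3830
  (v7,v5,v6) [++-] → (0.845, -1.40695, 1.1122)–(0.845, 1.79, 1.1122)  len=3.1970

Chained into 1 loop(s):
  loop 1: 8 segments, perimeter = 10.5400
Total perimeter = 10.540

loops=1 perimeter=10.540


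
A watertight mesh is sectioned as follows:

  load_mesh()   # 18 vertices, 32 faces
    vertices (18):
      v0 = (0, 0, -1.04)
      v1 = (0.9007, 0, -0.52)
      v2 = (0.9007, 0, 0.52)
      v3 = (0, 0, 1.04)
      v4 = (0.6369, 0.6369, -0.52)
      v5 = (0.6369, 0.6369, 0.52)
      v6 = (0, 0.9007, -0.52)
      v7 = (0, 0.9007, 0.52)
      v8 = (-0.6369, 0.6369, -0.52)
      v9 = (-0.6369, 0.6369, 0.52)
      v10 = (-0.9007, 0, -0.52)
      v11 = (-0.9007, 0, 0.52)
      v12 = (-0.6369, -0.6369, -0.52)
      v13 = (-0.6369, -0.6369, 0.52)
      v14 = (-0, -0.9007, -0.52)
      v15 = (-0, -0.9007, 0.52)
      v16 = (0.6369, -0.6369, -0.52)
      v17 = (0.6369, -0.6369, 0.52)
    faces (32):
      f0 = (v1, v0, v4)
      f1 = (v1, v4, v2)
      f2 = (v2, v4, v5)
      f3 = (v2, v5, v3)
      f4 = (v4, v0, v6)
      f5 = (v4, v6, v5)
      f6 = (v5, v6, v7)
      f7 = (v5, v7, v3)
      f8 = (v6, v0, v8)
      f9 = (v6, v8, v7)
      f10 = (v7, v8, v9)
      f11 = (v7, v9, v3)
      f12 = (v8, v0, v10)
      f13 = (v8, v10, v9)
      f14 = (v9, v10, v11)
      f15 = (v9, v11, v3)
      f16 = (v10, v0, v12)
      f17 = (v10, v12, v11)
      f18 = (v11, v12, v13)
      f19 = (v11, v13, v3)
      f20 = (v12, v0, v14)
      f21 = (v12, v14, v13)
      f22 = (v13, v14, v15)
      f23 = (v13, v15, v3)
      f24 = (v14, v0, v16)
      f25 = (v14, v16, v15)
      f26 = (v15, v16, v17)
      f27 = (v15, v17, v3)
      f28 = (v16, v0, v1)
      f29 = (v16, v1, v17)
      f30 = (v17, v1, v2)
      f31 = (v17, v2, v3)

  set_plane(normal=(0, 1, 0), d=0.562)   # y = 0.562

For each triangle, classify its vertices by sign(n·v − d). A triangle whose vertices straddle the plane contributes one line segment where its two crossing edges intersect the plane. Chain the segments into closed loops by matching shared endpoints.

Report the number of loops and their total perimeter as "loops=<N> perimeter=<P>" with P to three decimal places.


Straddling triangles (12 of 32):
  (v1,v0,v4) [--+] → (0.562, 0.562, -0.581152)–(0.667923, 0.562, -0.52)  len=0.1223
  (v1,v4,v2) [-+-] → (0.667923, 0.562, -0.52)–(0.667923, 0.562, -0.397695)  len=0.1223
  (v2,v4,v5) [-++] → (0.667923, 0.562, -0.397695)–(0.667923, 0.562, 0.52)  len=0.9177
  (v2,v5,v3) [-+-] → (0.667923, 0.562, 0.52)–(0.562, 0.562, 0.581152)  len=0.1223
  (v4,v0,v6) [+-+] → (0.562, 0.562, -0.581152)–(0, 0.562, -0.715541)  len=0.5778
  (v5,v7,v3) [++-] → (0, 0.562, 0.715541)–(0.562, 0.562, 0.581152)  len=0.5778
  (v6,v0,v8) [+-+] → (0, 0.562, -0.715541)–(-0.562, 0.562, -0.581152)  len=0.5778
  (v7,v9,v3) [++-] → (-0.562, 0.562, 0.581152)–(0, 0.562, 0.715541)  len=0.5778
  (v8,v0,v10) [+--] → (-0.562, 0.562, -0.581152)–(-0.667923, 0.562, -0.52)  len=0.1223
  (v8,v10,v9) [+-+] → (-0.667923, 0.562, -0.52)–(-0.667923, 0.562, 0.397695)  len=0.9177
  (v9,v10,v11) [+--] → (-0.667923, 0.562, 0.397695)–(-0.667923, 0.562, 0.52)  len=0.1223
  (v9,v11,v3) [+--] → (-0.667923, 0.562, 0.52)–(-0.562, 0.562, 0.581152)  len=0.1223

Chained into 1 loop(s):
  loop 1: 12 segments, perimeter = 4.8806
Total perimeter = 4.881

loops=1 perimeter=4.881


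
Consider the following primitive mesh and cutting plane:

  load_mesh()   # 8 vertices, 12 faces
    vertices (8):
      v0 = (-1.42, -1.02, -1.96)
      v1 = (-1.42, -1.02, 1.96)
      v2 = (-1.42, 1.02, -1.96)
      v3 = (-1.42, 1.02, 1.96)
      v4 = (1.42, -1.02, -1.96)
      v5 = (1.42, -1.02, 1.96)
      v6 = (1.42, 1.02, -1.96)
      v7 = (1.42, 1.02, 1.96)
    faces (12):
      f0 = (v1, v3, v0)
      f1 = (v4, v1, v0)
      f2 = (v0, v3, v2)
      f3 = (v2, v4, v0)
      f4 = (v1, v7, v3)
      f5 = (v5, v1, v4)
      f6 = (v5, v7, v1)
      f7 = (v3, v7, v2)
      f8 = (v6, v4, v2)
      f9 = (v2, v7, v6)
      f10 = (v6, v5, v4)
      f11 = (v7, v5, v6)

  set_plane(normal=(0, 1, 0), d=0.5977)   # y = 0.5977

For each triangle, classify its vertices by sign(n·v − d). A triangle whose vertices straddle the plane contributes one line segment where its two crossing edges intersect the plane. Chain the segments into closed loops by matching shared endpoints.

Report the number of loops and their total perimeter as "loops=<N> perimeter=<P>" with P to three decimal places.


loops=1 perimeter=13.520

Straddling triangles (8 of 12):
  (v1,v3,v0) [-+-] → (-1.42, 0.5977, 1.96)–(-1.42, 0.5977, 1.14852)  len=0.8115
  (v0,v3,v2) [-++] → (-1.42, 0.5977, 1.14852)–(-1.42, 0.5977, -1.96)  len=3.1085
  (v2,v4,v0) [+--] → (-0.832092, 0.5977, -1.96)–(-1.42, 0.5977, -1.96)  len=0.5879
  (v1,v7,v3) [-++] → (0.832092, 0.5977, 1.96)–(-1.42, 0.5977, 1.96)  len=2.2521
  (v5,v7,v1) [-+-] → (1.42, 0.5977, 1.96)–(0.832092, 0.5977, 1.96)  len=0.5879
  (v6,v4,v2) [+-+] → (1.42, 0.5977, -1.96)–(-0.832092, 0.5977, -1.96)  len=2.2521
  (v6,v5,v4) [+--] → (1.42, 0.5977, -1.14852)–(1.42, 0.5977, -1.96)  len=0.8115
  (v7,v5,v6) [+-+] → (1.42, 0.5977, 1.96)–(1.42, 0.5977, -1.14852)  len=3.1085

Chained into 1 loop(s):
  loop 1: 8 segments, perimeter = 13.5200
Total perimeter = 13.520


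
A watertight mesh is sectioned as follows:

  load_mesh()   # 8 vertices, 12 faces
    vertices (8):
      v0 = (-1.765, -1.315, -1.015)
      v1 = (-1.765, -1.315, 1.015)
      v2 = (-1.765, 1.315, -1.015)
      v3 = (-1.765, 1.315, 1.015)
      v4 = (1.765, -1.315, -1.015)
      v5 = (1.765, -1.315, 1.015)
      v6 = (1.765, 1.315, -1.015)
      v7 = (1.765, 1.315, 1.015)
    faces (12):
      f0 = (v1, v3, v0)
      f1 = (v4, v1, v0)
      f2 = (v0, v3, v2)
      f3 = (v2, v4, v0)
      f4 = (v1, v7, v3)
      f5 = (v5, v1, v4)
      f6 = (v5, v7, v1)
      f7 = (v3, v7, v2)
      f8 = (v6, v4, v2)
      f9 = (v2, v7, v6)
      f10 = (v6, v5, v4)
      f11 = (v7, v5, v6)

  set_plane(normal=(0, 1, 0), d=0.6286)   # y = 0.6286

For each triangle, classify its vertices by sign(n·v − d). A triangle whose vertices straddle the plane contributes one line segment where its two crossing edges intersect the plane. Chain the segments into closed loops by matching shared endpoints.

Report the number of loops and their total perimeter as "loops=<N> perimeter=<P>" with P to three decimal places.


loops=1 perimeter=11.120

Straddling triangles (8 of 12):
  (v1,v3,v0) [-+-] → (-1.765, 0.6286, 1.015)–(-1.765, 0.6286, 0.485193)  len=0.5298
  (v0,v3,v2) [-++] → (-1.765, 0.6286, 0.485193)–(-1.765, 0.6286, -1.015)  len=1.5002
  (v2,v4,v0) [+--] → (-0.84371, 0.6286, -1.015)–(-1.765, 0.6286, -1.015)  len=0.9213
  (v1,v7,v3) [-++] → (0.84371, 0.6286, 1.015)–(-1.765, 0.6286, 1.015)  len=2.6087
  (v5,v7,v1) [-+-] → (1.765, 0.6286, 1.015)–(0.84371, 0.6286, 1.015)  len=0.9213
  (v6,v4,v2) [+-+] → (1.765, 0.6286, -1.015)–(-0.84371, 0.6286, -1.015)  len=2.6087
  (v6,v5,v4) [+--] → (1.765, 0.6286, -0.485193)–(1.765, 0.6286, -1.015)  len=0.5298
  (v7,v5,v6) [+-+] → (1.765, 0.6286, 1.015)–(1.765, 0.6286, -0.485193)  len=1.5002

Chained into 1 loop(s):
  loop 1: 8 segments, perimeter = 11.1200
Total perimeter = 11.120


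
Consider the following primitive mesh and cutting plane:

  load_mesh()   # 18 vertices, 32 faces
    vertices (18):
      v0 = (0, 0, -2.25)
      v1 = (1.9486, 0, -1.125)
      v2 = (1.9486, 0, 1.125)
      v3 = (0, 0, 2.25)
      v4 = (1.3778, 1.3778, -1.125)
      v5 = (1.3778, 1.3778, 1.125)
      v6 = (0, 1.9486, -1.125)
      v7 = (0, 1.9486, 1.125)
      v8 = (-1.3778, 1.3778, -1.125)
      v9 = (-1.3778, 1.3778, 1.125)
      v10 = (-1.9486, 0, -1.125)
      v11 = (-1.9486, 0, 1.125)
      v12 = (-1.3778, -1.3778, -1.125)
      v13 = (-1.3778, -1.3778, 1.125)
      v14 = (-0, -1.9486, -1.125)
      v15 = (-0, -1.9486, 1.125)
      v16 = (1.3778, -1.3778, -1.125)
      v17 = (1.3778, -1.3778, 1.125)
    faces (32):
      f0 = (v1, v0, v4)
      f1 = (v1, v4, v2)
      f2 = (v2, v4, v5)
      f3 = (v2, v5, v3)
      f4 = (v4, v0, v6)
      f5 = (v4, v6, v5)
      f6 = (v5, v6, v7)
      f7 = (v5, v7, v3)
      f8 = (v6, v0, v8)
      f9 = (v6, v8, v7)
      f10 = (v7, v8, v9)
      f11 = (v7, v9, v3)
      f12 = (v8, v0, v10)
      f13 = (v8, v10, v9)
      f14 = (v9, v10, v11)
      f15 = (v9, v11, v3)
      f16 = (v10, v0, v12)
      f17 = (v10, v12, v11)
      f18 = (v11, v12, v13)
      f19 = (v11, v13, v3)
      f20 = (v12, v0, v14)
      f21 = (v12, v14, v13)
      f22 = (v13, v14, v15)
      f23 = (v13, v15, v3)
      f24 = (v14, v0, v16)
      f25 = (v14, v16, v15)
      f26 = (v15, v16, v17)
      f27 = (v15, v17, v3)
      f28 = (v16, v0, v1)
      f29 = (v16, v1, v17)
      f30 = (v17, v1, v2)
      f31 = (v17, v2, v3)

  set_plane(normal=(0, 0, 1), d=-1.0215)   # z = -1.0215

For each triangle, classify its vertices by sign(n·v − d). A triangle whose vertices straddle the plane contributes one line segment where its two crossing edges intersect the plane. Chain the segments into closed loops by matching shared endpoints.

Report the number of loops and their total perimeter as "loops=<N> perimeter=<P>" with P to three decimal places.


loops=1 perimeter=11.931

Straddling triangles (16 of 32):
  (v1,v4,v2) [--+] → (1.40406, 1.31442, -1.0215)–(1.9486, 0, -1.0215)  len=1.4228
  (v2,v4,v5) [+-+] → (1.40406, 1.31442, -1.0215)–(1.3778, 1.3778, -1.0215)  len=0.0686
  (v4,v6,v5) [--+] → (0.0633788, 1.92234, -1.0215)–(1.3778, 1.3778, -1.0215)  len=1.4228
  (v5,v6,v7) [+-+] → (0.0633788, 1.92234, -1.0215)–(0, 1.9486, -1.0215)  len=0.0686
  (v6,v8,v7) [--+] → (-1.31442, 1.40406, -1.0215)–(0, 1.9486, -1.0215)  len=1.4228
  (v7,v8,v9) [+-+] → (-1.31442, 1.40406, -1.0215)–(-1.3778, 1.3778, -1.0215)  len=0.0686
  (v8,v10,v9) [--+] → (-1.92234, 0.0633788, -1.0215)–(-1.3778, 1.3778, -1.0215)  len=1.4228
  (v9,v10,v11) [+-+] → (-1.92234, 0.0633788, -1.0215)–(-1.9486, 0, -1.0215)  len=0.0686
  (v10,v12,v11) [--+] → (-1.40406, -1.31442, -1.0215)–(-1.9486, 0, -1.0215)  len=1.4228
  (v11,v12,v13) [+-+] → (-1.40406, -1.31442, -1.0215)–(-1.3778, -1.3778, -1.0215)  len=0.0686
  (v12,v14,v13) [--+] → (-0.0633788, -1.92234, -1.0215)–(-1.3778, -1.3778, -1.0215)  len=1.4228
  (v13,v14,v15) [+-+] → (-0.0633788, -1.92234, -1.0215)–(0, -1.9486, -1.0215)  len=0.0686
  (v14,v16,v15) [--+] → (1.31442, -1.40406, -1.0215)–(0, -1.9486, -1.0215)  len=1.4228
  (v15,v16,v17) [+-+] → (1.31442, -1.40406, -1.0215)–(1.3778, -1.3778, -1.0215)  len=0.0686
  (v16,v1,v17) [--+] → (1.92234, -0.0633788, -1.0215)–(1.3778, -1.3778, -1.0215)  len=1.4228
  (v17,v1,v2) [+-+] → (1.92234, -0.0633788, -1.0215)–(1.9486, 0, -1.0215)  len=0.0686

Chained into 1 loop(s):
  loop 1: 16 segments, perimeter = 11.9309
Total perimeter = 11.931


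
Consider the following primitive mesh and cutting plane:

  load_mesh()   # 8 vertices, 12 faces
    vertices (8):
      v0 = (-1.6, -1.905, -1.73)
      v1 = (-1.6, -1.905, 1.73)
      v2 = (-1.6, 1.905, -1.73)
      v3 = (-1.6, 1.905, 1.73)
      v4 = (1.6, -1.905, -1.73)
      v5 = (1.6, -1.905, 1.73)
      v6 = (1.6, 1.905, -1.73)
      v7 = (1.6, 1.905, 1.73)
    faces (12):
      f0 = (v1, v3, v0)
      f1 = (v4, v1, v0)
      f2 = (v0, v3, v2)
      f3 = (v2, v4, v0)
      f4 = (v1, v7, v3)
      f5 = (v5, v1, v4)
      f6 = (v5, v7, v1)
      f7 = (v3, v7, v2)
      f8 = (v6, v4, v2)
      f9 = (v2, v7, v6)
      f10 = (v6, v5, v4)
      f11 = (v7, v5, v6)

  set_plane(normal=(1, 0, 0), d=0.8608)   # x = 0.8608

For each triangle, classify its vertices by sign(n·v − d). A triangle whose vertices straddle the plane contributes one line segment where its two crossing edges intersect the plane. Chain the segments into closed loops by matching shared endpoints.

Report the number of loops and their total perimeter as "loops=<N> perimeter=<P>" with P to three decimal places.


Straddling triangles (8 of 12):
  (v4,v1,v0) [+--] → (0.8608, -1.905, -0.93074)–(0.8608, -1.905, -1.73)  len=0.7993
  (v2,v4,v0) [-+-] → (0.8608, -1.02489, -1.73)–(0.8608, -1.905, -1.73)  len=0.8801
  (v1,v7,v3) [-+-] → (0.8608, 1.02489, 1.73)–(0.8608, 1.905, 1.73)  len=0.8801
  (v5,v1,v4) [+-+] → (0.8608, -1.905, 1.73)–(0.8608, -1.905, -0.93074)  len=2.6607
  (v5,v7,v1) [++-] → (0.8608, 1.02489, 1.73)–(0.8608, -1.905, 1.73)  len=2.9299
  (v3,v7,v2) [-+-] → (0.8608, 1.905, 1.73)–(0.8608, 1.905, 0.93074)  len=0.7993
  (v6,v4,v2) [++-] → (0.8608, -1.02489, -1.73)–(0.8608, 1.905, -1.73)  len=2.9299
  (v2,v7,v6) [-++] → (0.8608, 1.905, 0.93074)–(0.8608, 1.905, -1.73)  len=2.6607

Chained into 1 loop(s):
  loop 1: 8 segments, perimeter = 14.5400
Total perimeter = 14.540

loops=1 perimeter=14.540


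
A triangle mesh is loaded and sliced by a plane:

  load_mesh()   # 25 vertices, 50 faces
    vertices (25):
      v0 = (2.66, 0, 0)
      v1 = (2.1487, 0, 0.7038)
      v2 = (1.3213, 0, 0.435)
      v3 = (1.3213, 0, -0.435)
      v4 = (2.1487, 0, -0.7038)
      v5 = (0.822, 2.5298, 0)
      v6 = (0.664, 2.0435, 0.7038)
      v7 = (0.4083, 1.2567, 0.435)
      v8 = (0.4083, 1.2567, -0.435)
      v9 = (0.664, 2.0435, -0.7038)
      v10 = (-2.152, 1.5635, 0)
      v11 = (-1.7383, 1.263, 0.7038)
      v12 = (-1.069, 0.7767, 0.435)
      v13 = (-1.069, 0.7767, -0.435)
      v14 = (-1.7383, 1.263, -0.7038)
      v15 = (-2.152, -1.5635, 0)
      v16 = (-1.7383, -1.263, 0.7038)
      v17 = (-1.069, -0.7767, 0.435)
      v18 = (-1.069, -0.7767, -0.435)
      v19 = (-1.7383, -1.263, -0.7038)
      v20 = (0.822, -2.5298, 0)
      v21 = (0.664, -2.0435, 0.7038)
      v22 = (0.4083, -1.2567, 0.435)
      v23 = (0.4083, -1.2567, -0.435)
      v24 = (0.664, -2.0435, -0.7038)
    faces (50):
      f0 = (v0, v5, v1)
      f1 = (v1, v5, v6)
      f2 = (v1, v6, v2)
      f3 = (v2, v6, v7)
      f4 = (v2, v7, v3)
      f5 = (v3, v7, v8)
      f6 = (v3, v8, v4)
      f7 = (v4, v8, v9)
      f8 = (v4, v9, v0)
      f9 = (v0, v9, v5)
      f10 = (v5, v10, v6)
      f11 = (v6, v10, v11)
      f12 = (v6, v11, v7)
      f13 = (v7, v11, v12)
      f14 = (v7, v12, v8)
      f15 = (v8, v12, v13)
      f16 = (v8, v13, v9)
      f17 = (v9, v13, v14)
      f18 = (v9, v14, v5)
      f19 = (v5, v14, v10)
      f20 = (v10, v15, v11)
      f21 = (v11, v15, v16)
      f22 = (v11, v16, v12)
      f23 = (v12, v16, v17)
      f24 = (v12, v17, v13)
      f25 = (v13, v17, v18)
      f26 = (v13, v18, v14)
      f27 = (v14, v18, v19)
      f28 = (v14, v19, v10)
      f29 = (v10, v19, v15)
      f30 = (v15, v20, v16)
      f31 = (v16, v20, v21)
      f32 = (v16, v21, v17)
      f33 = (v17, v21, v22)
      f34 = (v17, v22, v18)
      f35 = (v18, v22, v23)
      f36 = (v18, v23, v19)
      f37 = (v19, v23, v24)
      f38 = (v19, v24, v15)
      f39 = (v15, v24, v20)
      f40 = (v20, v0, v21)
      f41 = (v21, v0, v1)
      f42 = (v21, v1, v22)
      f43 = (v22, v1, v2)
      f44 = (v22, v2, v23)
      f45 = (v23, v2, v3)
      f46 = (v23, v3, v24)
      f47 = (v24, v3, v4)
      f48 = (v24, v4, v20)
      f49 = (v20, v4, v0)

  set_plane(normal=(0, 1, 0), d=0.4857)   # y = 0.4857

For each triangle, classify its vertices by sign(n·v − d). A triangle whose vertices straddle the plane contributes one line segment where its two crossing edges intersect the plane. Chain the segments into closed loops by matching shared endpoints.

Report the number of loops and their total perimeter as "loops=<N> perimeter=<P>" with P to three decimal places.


Straddling triangles (20 of 50):
  (v0,v5,v1) [-+-] → (2.30712, 0.4857, 0)–(1.89398, 0.4857, 0.568676)  len=0.7029
  (v1,v5,v6) [-++] → (1.89398, 0.4857, 0.568676)–(1.79582, 0.4857, 0.7038)  len=0.1670
  (v1,v6,v2) [-+-] → (1.79582, 0.4857, 0.7038)–(1.16507, 0.4857, 0.498889)  len=0.6632
  (v2,v6,v7) [-++] → (1.16507, 0.4857, 0.498889)–(0.968436, 0.4857, 0.435)  len=0.2068
  (v2,v7,v3) [-+-] → (0.968436, 0.4857, 0.435)–(0.968436, 0.4857, -0.0987551)  len=0.5338
  (v3,v7,v8) [-++] → (0.968436, 0.4857, -0.0987551)–(0.968436, 0.4857, -0.435)  len=0.3362
  (v3,v8,v4) [-+-] → (0.968436, 0.4857, -0.435)–(1.47606, 0.4857, -0.599912)  len=0.5337
  (v4,v8,v9) [-++] → (1.47606, 0.4857, -0.599912)–(1.79582, 0.4857, -0.7038)  len=0.3362
  (v4,v9,v0) [-+-] → (1.79582, 0.4857, -0.7038)–(2.18559, 0.4857, -0.16728)  len=0.6632
  (v0,v9,v5) [-++] → (2.18559, 0.4857, -0.16728)–(2.30712, 0.4857, 0)  len=0.2068
  (v10,v15,v11) [+-+] → (-2.152, 0.4857, 0)–(-1.85207, 0.4857, 0.510252)  len=0.5919
  (v11,v15,v16) [+--] → (-1.85207, 0.4857, 0.510252)–(-1.7383, 0.4857, 0.7038)  len=0.2245
  (v11,v16,v12) [+-+] → (-1.7383, 0.4857, 0.7038)–(-1.16449, 0.4857, 0.473349)  len=0.6184
  (v12,v16,v17) [+--] → (-1.16449, 0.4857, 0.473349)–(-1.069, 0.4857, 0.435)  len=0.1029
  (v12,v17,v13) [+-+] → (-1.069, 0.4857, 0.435)–(-1.069, 0.4857, -0.272022)  len=0.7070
  (v13,v17,v18) [+--] → (-1.069, 0.4857, -0.272022)–(-1.069, 0.4857, -0.435)  len=0.1630
  (v13,v18,v14) [+-+] → (-1.069, 0.4857, -0.435)–(-1.48324, 0.4857, -0.601364)  len=0.4464
  (v14,v18,v19) [+--] → (-1.48324, 0.4857, -0.601364)–(-1.7383, 0.4857, -0.7038)  len=0.2749
  (v14,v19,v10) [+-+] → (-1.7383, 0.4857, -0.7038)–(-1.99425, 0.4857, -0.268373)  len=0.5051
  (v10,v19,v15) [+--] → (-1.99425, 0.4857, -0.268373)–(-2.152, 0.4857, 0)  len=0.3113

Chained into 2 loop(s):
  loop 1: 10 segments, perimeter = 4.3497
  loop 2: 10 segments, perimeter = 3.9453
Total perimeter = 8.295

loops=2 perimeter=8.295


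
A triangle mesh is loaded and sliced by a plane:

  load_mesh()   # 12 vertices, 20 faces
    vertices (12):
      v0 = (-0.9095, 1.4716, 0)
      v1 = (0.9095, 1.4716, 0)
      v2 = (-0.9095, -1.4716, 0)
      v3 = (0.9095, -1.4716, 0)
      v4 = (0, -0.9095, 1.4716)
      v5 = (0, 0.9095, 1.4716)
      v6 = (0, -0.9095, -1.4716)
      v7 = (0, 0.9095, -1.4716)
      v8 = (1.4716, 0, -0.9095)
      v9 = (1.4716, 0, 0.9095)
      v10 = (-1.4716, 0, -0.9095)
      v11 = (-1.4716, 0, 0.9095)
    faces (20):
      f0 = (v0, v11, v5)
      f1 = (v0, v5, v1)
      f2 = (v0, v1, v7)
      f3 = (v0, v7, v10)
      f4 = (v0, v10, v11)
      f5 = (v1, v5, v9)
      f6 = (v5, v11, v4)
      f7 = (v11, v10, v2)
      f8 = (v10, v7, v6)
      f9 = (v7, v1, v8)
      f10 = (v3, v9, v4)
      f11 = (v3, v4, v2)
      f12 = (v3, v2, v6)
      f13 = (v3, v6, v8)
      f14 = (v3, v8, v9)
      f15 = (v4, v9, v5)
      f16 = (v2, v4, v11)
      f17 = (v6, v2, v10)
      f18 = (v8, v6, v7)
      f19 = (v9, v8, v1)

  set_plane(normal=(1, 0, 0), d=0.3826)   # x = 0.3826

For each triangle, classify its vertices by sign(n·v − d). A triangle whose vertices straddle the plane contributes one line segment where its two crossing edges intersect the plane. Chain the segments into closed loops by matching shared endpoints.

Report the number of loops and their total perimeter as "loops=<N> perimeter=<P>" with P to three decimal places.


Straddling triangles (10 of 20):
  (v0,v5,v1) [--+] → (0.3826, 1.14596, 0.852541)–(0.3826, 1.4716, 0)  len=0.9126
  (v0,v1,v7) [-+-] → (0.3826, 1.4716, 0)–(0.3826, 1.14596, -0.852541)  len=0.9126
  (v1,v5,v9) [+-+] → (0.3826, 1.14596, 0.852541)–(0.3826, 0.67304, 1.32546)  len=0.6688
  (v7,v1,v8) [-++] → (0.3826, 1.14596, -0.852541)–(0.3826, 0.67304, -1.32546)  len=0.6688
  (v3,v9,v4) [++-] → (0.3826, -0.67304, 1.32546)–(0.3826, -1.14596, 0.852541)  len=0.6688
  (v3,v4,v2) [+--] → (0.3826, -1.14596, 0.852541)–(0.3826, -1.4716, 0)  len=0.9126
  (v3,v2,v6) [+--] → (0.3826, -1.4716, 0)–(0.3826, -1.14596, -0.852541)  len=0.9126
  (v3,v6,v8) [+-+] → (0.3826, -1.14596, -0.852541)–(0.3826, -0.67304, -1.32546)  len=0.6688
  (v4,v9,v5) [-+-] → (0.3826, -0.67304, 1.32546)–(0.3826, 0.67304, 1.32546)  len=1.3461
  (v8,v6,v7) [+--] → (0.3826, -0.67304, -1.32546)–(0.3826, 0.67304, -1.32546)  len=1.3461

Chained into 1 loop(s):
  loop 1: 10 segments, perimeter = 9.0179
Total perimeter = 9.018

loops=1 perimeter=9.018


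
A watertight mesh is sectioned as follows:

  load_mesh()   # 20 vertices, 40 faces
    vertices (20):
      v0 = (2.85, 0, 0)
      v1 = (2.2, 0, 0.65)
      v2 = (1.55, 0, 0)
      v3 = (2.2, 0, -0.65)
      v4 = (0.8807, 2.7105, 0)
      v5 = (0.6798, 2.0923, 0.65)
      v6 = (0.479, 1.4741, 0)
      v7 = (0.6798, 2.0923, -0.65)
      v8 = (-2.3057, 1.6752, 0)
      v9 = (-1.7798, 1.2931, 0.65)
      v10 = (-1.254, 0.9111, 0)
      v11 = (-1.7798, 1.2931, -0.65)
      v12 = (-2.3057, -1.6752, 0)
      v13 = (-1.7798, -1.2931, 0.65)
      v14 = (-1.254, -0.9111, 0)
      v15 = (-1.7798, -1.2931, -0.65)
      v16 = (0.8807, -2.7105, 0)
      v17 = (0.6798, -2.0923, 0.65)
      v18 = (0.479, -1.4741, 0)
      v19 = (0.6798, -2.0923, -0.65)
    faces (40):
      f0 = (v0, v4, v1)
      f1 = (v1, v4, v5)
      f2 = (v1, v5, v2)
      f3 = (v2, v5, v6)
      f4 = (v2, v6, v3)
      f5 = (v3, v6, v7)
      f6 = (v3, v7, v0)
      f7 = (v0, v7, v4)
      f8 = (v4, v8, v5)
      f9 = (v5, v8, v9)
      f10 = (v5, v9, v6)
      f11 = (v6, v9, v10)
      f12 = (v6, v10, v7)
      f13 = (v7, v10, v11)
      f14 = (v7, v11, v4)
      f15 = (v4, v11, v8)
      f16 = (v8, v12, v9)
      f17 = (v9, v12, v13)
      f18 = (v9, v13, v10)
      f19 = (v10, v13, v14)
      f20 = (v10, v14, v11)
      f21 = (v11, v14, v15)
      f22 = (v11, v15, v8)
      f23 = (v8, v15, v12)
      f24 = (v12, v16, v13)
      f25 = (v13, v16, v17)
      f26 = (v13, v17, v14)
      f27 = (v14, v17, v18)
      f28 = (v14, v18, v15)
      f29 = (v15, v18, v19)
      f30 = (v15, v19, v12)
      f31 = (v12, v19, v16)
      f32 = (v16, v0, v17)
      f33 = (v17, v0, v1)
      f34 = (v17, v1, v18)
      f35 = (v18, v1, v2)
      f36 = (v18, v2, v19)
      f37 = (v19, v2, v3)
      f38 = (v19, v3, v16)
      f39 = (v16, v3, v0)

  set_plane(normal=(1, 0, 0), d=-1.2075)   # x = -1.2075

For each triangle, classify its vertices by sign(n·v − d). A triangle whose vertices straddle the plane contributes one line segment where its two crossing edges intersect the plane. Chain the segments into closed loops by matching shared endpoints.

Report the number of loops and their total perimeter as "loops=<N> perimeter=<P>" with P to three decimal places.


loops=2 perimeter=6.827

Straddling triangles (16 of 40):
  (v4,v8,v5) [+-+] → (-1.2075, 2.03202, 0)–(-1.2075, 1.82863, 0.239099)  len=0.3139
  (v5,v8,v9) [+--] → (-1.2075, 1.82863, 0.239099)–(-1.2075, 1.47906, 0.65)  len=0.5395
  (v5,v9,v6) [+-+] → (-1.2075, 1.47906, 0.65)–(-1.2075, 1.33896, 0.485313)  len=0.2162
  (v6,v9,v10) [+--] → (-1.2075, 1.33896, 0.485313)–(-1.2075, 0.926206, 0)  len=0.6371
  (v6,v10,v7) [+-+] → (-1.2075, 0.926206, 0)–(-1.2075, 0.939503, -0.0156298)  len=0.0205
  (v7,v10,v11) [+--] → (-1.2075, 0.939503, -0.0156298)–(-1.2075, 1.47906, -0.65)  len=0.8328
  (v7,v11,v4) [+-+] → (-1.2075, 1.47906, -0.65)–(-1.2075, 1.598, -0.510179)  len=0.1836
  (v4,v11,v8) [+--] → (-1.2075, 1.598, -0.510179)–(-1.2075, 2.03202, 0)  len=0.6698
  (v12,v16,v13) [-+-] → (-1.2075, -2.03202, 0)–(-1.2075, -1.598, 0.510179)  len=0.6698
  (v13,v16,v17) [-++] → (-1.2075, -1.598, 0.510179)–(-1.2075, -1.47906, 0.65)  len=0.1836
  (v13,v17,v14) [-+-] → (-1.2075, -1.47906, 0.65)–(-1.2075, -0.939503, 0.0156298)  len=0.8328
  (v14,v17,v18) [-++] → (-1.2075, -0.939503, 0.0156298)–(-1.2075, -0.926206, 0)  len=0.0205
  (v14,v18,v15) [-+-] → (-1.2075, -0.926206, 0)–(-1.2075, -1.33896, -0.485313)  len=0.6371
  (v15,v18,v19) [-++] → (-1.2075, -1.33896, -0.485313)–(-1.2075, -1.47906, -0.65)  len=0.2162
  (v15,v19,v12) [-+-] → (-1.2075, -1.47906, -0.65)–(-1.2075, -1.82863, -0.239099)  len=0.5395
  (v12,v19,v16) [-++] → (-1.2075, -1.82863, -0.239099)–(-1.2075, -2.03202, 0)  len=0.3139

Chained into 2 loop(s):
  loop 1: 8 segments, perimeter = 3.4134
  loop 2: 8 segments, perimeter = 3.4134
Total perimeter = 6.827


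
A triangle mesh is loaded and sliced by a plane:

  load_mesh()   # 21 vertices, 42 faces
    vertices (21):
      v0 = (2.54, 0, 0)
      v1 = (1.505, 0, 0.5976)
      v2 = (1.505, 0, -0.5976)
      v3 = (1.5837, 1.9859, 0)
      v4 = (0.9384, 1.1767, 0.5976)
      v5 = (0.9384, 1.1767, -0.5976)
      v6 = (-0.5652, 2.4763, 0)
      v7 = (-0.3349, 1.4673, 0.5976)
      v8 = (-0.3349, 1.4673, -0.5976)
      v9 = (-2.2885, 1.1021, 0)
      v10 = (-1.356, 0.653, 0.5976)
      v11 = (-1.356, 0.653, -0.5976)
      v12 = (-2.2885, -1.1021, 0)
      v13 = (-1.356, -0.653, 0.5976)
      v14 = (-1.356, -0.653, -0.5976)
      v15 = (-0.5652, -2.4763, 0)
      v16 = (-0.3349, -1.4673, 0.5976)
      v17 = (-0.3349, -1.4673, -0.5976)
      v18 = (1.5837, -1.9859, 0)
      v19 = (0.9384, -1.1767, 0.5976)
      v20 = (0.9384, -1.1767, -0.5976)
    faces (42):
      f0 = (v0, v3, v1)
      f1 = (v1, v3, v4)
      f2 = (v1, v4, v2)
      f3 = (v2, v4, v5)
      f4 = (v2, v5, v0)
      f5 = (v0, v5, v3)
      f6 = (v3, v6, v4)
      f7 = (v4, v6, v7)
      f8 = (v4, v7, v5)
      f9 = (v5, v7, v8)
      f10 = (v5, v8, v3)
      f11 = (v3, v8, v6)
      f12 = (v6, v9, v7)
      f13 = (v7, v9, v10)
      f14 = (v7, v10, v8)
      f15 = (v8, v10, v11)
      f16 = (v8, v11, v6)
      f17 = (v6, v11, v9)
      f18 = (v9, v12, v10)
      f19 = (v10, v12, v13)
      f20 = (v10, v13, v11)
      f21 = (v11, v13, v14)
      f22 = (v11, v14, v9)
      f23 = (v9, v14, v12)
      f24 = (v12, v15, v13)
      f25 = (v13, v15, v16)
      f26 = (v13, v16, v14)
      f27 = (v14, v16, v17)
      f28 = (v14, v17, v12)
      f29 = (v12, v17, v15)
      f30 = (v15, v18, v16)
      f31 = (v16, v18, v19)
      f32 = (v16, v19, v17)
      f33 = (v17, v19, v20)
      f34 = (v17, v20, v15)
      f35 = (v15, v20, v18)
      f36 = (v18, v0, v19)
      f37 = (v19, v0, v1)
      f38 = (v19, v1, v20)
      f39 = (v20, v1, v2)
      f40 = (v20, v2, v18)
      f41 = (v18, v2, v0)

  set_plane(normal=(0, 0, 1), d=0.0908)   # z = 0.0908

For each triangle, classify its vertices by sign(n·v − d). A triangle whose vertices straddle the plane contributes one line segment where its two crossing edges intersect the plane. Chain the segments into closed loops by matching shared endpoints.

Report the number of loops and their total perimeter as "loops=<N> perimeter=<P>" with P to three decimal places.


Straddling triangles (28 of 42):
  (v0,v3,v1) [--+] → (1.57174, 1.68416, 0.0908)–(2.38274, 0, 0.0908)  len=1.8693
  (v1,v3,v4) [+-+] → (1.57174, 1.68416, 0.0908)–(1.48565, 1.86295, 0.0908)  len=0.1984
  (v1,v4,v2) [++-] → (1.17866, 0.677745, 0.0908)–(1.505, 0, 0.0908)  len=0.7522
  (v2,v4,v5) [-+-] → (1.17866, 0.677745, 0.0908)–(0.9384, 1.1767, 0.0908)  len=0.5538
  (v3,v6,v4) [--+] → (-0.336741, 2.27884, 0.0908)–(1.48565, 1.86295, 0.0908)  len=1.8692
  (v4,v6,v7) [+-+] → (-0.336741, 2.27884, 0.0908)–(-0.530208, 2.32299, 0.0908)  len=0.1984
  (v4,v7,v5) [++-] → (0.205017, 1.34408, 0.0908)–(0.9384, 1.1767, 0.0908)  len=0.7522
  (v5,v7,v8) [-+-] → (0.205017, 1.34408, 0.0908)–(-0.3349, 1.4673, 0.0908)  len=0.5538
  (v6,v9,v7) [--+] → (-1.99167, 1.15759, 0.0908)–(-0.530208, 2.32299, 0.0908)  len=1.8692
  (v7,v9,v10) [+-+] → (-1.99167, 1.15759, 0.0908)–(-2.14681, 1.03386, 0.0908)  len=0.1984
  (v7,v10,v8) [++-] → (-0.923024, 0.998287, 0.0908)–(-0.3349, 1.4673, 0.0908)  len=0.7522
  (v8,v10,v11) [-+-] → (-0.923024, 0.998287, 0.0908)–(-1.356, 0.653, 0.0908)  len=0.5538
  (v9,v12,v10) [--+] → (-2.14681, -0.835428, 0.0908)–(-2.14681, 1.03386, 0.0908)  len=1.8693
  (v10,v12,v13) [+-+] → (-2.14681, -0.835428, 0.0908)–(-2.14681, -1.03386, 0.0908)  len=0.1984
  (v10,v13,v11) [++-] → (-1.356, -0.0992175, 0.0908)–(-1.356, 0.653, 0.0908)  len=0.7522
  (v11,v13,v14) [-+-] → (-1.356, -0.0992175, 0.0908)–(-1.356, -0.653, 0.0908)  len=0.5538
  (v12,v15,v13) [--+] → (-0.685355, -2.19927, 0.0908)–(-2.14681, -1.03386, 0.0908)  len=1.8692
  (v13,v15,v16) [+-+] → (-0.685355, -2.19927, 0.0908)–(-0.530208, -2.32299, 0.0908)  len=0.1984
  (v13,v16,v14) [++-] → (-0.767876, -1.12201, 0.0908)–(-1.356, -0.653, 0.0908)  len=0.7522
  (v14,v16,v17) [-+-] → (-0.767876, -1.12201, 0.0908)–(-0.3349, -1.4673, 0.0908)  len=0.5538
  (v15,v18,v16) [--+] → (1.29219, -1.9071, 0.0908)–(-0.530208, -2.32299, 0.0908)  len=1.8692
  (v16,v18,v19) [+-+] → (1.29219, -1.9071, 0.0908)–(1.48565, -1.86295, 0.0908)  len=0.1984
  (v16,v19,v17) [++-] → (0.398483, -1.29992, 0.0908)–(-0.3349, -1.4673, 0.0908)  len=0.7522
  (v17,v19,v20) [-+-] → (0.398483, -1.29992, 0.0908)–(0.9384, -1.1767, 0.0908)  len=0.5538
  (v18,v0,v19) [--+] → (2.29665, -0.178789, 0.0908)–(1.48565, -1.86295, 0.0908)  len=1.8693
  (v19,v0,v1) [+-+] → (2.29665, -0.178789, 0.0908)–(2.38274, 0, 0.0908)  len=0.1984
  (v19,v1,v20) [++-] → (1.26474, -0.498955, 0.0908)–(0.9384, -1.1767, 0.0908)  len=0.7522
  (v20,v1,v2) [-+-] → (1.26474, -0.498955, 0.0908)–(1.505, 0, 0.0908)  len=0.5538

Chained into 2 loop(s):
  loop 1: 14 segments, perimeter = 14.4738
  loop 2: 14 segments, perimeter = 9.1422
Total perimeter = 23.616

loops=2 perimeter=23.616


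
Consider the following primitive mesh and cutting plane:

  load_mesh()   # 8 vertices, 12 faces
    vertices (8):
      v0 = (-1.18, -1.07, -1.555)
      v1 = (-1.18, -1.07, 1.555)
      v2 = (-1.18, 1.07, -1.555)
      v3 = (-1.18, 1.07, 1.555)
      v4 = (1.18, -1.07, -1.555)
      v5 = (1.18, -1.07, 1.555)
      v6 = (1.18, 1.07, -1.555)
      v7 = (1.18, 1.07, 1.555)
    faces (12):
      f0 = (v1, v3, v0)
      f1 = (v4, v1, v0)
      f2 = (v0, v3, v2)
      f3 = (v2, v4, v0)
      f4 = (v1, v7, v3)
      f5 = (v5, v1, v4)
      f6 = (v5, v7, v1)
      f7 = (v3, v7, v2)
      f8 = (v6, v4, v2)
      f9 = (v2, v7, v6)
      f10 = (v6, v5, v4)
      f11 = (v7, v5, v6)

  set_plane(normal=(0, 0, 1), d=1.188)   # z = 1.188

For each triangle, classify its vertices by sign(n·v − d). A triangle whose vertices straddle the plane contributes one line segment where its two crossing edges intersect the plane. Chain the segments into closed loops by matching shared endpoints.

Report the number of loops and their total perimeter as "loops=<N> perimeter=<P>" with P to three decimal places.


Straddling triangles (8 of 12):
  (v1,v3,v0) [++-] → (-1.18, 0.817466, 1.188)–(-1.18, -1.07, 1.188)  len=1.8875
  (v4,v1,v0) [-+-] → (-0.901505, -1.07, 1.188)–(-1.18, -1.07, 1.188)  len=0.2785
  (v0,v3,v2) [-+-] → (-1.18, 0.817466, 1.188)–(-1.18, 1.07, 1.188)  len=0.2525
  (v5,v1,v4) [++-] → (-0.901505, -1.07, 1.188)–(1.18, -1.07, 1.188)  len=2.0815
  (v3,v7,v2) [++-] → (0.901505, 1.07, 1.188)–(-1.18, 1.07, 1.188)  len=2.0815
  (v2,v7,v6) [-+-] → (0.901505, 1.07, 1.188)–(1.18, 1.07, 1.188)  len=0.2785
  (v6,v5,v4) [-+-] → (1.18, -0.817466, 1.188)–(1.18, -1.07, 1.188)  len=0.2525
  (v7,v5,v6) [++-] → (1.18, -0.817466, 1.188)–(1.18, 1.07, 1.188)  len=1.8875

Chained into 1 loop(s):
  loop 1: 8 segments, perimeter = 9.0000
Total perimeter = 9.000

loops=1 perimeter=9.000


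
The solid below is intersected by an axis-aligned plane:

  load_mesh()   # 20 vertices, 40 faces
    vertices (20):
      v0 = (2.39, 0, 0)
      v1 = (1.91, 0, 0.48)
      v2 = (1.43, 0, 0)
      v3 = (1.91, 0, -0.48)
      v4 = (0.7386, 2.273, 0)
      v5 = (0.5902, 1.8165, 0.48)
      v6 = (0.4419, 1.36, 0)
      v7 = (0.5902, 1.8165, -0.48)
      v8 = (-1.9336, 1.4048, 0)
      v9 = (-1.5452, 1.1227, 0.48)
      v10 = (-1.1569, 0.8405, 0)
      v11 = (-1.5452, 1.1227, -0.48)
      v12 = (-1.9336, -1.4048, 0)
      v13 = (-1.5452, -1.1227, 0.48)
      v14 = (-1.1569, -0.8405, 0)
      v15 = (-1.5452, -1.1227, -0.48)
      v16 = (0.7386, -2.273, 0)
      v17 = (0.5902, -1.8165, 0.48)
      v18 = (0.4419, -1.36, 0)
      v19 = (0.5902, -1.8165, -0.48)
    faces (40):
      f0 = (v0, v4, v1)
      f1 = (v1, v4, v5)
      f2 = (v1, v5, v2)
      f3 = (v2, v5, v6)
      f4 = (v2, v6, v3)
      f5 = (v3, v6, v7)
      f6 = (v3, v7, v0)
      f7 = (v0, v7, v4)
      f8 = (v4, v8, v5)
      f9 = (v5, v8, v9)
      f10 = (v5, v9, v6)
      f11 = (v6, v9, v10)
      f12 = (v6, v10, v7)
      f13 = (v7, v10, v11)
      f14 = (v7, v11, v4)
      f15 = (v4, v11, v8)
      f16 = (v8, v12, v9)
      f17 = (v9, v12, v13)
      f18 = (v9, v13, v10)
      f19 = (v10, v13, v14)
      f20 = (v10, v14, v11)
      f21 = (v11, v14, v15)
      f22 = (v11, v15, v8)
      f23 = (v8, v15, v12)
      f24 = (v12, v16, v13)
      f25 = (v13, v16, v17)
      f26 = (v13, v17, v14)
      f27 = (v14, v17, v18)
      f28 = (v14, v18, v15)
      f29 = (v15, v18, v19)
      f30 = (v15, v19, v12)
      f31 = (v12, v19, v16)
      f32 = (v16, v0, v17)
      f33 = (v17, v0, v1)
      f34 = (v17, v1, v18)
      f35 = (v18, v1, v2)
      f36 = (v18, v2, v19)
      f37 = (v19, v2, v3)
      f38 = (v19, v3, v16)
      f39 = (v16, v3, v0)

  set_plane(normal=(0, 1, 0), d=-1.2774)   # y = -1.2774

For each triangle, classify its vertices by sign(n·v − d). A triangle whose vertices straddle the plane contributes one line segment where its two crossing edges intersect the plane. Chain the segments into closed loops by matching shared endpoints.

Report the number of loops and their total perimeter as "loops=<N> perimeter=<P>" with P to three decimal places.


Straddling triangles (18 of 40):
  (v8,v12,v9) [+-+] → (-1.9336, -1.2774, 0)–(-1.91402, -1.2774, 0.0241947)  len=0.0311
  (v9,v12,v13) [+-+] → (-1.91402, -1.2774, 0.0241947)–(-1.75819, -1.2774, 0.216774)  len=0.2477
  (v8,v15,v12) [++-] → (-1.75819, -1.2774, -0.216774)–(-1.9336, -1.2774, 0)  len=0.2789
  (v12,v16,v13) [--+] → (-1.23806, -1.2774, 0.415446)–(-1.75819, -1.2774, 0.216774)  len=0.5568
  (v13,v16,v17) [+--] → (-1.23806, -1.2774, 0.415446)–(-1.06906, -1.2774, 0.48)  len=0.1809
  (v13,v17,v14) [+-+] → (-1.06906, -1.2774, 0.48)–(-0.374822, -1.2774, 0.214869)  len=0.7431
  (v14,v17,v18) [+--] → (-0.374822, -1.2774, 0.214869)–(0.187692, -1.2774, 0)  len=0.6022
  (v14,v18,v15) [+-+] → (0.187692, -1.2774, 0)–(-0.249775, -1.2774, -0.16708)  len=0.4683
  (v15,v18,v19) [+--] → (-0.249775, -1.2774, -0.16708)–(-1.06906, -1.2774, -0.48)  len=0.8770
  (v15,v19,v12) [+--] → (-1.06906, -1.2774, -0.48)–(-1.75819, -1.2774, -0.216774)  len=0.7377
  (v16,v0,v17) [-+-] → (1.46193, -1.2774, 0)–(1.12434, -1.2774, 0.337546)  len=0.4774
  (v17,v0,v1) [-++] → (1.12434, -1.2774, 0.337546)–(0.98189, -1.2774, 0.48)  len=0.2015
  (v17,v1,v18) [-+-] → (0.98189, -1.2774, 0.48)–(0.531065, -1.2774, 0.0291529)  len=0.6376
  (v18,v1,v2) [-++] → (0.531065, -1.2774, 0.0291529)–(0.501913, -1.2774, 0)  len=0.0412
  (v18,v2,v19) [-+-] → (0.501913, -1.2774, 0)–(0.839435, -1.2774, -0.337546)  len=0.4773
  (v19,v2,v3) [-++] → (0.839435, -1.2774, -0.337546)–(0.98189, -1.2774, -0.48)  len=0.2015
  (v19,v3,v16) [-+-] → (0.98189, -1.2774, -0.48)–(1.25169, -1.2774, -0.210245)  len=0.3815
  (v16,v3,v0) [-++] → (1.25169, -1.2774, -0.210245)–(1.46193, -1.2774, 0)  len=0.2973

Chained into 2 loop(s):
  loop 1: 10 segments, perimeter = 4.7237
  loop 2: 8 segments, perimeter = 2.7153
Total perimeter = 7.439

loops=2 perimeter=7.439
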